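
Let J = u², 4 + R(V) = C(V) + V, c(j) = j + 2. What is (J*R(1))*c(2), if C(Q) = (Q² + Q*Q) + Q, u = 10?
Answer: 0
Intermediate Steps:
C(Q) = Q + 2*Q² (C(Q) = (Q² + Q²) + Q = 2*Q² + Q = Q + 2*Q²)
c(j) = 2 + j
R(V) = -4 + V + V*(1 + 2*V) (R(V) = -4 + (V*(1 + 2*V) + V) = -4 + (V + V*(1 + 2*V)) = -4 + V + V*(1 + 2*V))
J = 100 (J = 10² = 100)
(J*R(1))*c(2) = (100*(-4 + 2*1 + 2*1²))*(2 + 2) = (100*(-4 + 2 + 2*1))*4 = (100*(-4 + 2 + 2))*4 = (100*0)*4 = 0*4 = 0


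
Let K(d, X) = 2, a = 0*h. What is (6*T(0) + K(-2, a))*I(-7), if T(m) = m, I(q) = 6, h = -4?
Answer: 12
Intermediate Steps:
a = 0 (a = 0*(-4) = 0)
(6*T(0) + K(-2, a))*I(-7) = (6*0 + 2)*6 = (0 + 2)*6 = 2*6 = 12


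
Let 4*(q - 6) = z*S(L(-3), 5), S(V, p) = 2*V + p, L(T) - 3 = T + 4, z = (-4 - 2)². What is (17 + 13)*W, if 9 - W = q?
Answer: -3420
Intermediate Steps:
z = 36 (z = (-6)² = 36)
L(T) = 7 + T (L(T) = 3 + (T + 4) = 3 + (4 + T) = 7 + T)
S(V, p) = p + 2*V
q = 123 (q = 6 + (36*(5 + 2*(7 - 3)))/4 = 6 + (36*(5 + 2*4))/4 = 6 + (36*(5 + 8))/4 = 6 + (36*13)/4 = 6 + (¼)*468 = 6 + 117 = 123)
W = -114 (W = 9 - 1*123 = 9 - 123 = -114)
(17 + 13)*W = (17 + 13)*(-114) = 30*(-114) = -3420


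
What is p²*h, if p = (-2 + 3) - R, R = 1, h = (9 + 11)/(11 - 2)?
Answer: 0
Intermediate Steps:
h = 20/9 ≈ 2.2222
p = 0 (p = (-2 + 3) - 1*1 = 1 - 1 = 0)
p²*h = 0²*(20/9) = 0*(20/9) = 0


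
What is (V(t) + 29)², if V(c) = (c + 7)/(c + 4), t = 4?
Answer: 59049/64 ≈ 922.64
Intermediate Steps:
V(c) = (7 + c)/(4 + c)
(V(t) + 29)² = ((7 + 4)/(4 + 4) + 29)² = (11/8 + 29)² = (243/8)² = 59049/64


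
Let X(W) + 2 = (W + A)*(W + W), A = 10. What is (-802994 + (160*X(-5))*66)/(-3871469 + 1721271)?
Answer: 676057/1075099 ≈ 0.62883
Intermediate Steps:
X(W) = -2 + 2*W*(10 + W) (X(W) = -2 + (W + 10)*(W + W) = -2 + (10 + W)*(2*W) = -2 + 2*W*(10 + W))
(-802994 + (160*X(-5))*66)/(-3871469 + 1721271) = (-802994 + (160*(-2 + 2*(-5)**2 + 20*(-5)))*66)/(-3871469 + 1721271) = (-802994 + (160*(-2 + 2*25 - 100))*66)/(-2150198) = (-802994 + (160*(-2 + 50 - 100))*66)*(-1/2150198) = (-802994 + (160*(-52))*66)*(-1/2150198) = (-802994 - 8320*66)*(-1/2150198) = (-802994 - 549120)*(-1/2150198) = -1352114*(-1/2150198) = 676057/1075099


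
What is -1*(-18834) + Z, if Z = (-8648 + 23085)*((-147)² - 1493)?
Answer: 290433526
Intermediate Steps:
Z = 290414692 (Z = 14437*(21609 - 1493) = 14437*20116 = 290414692)
-1*(-18834) + Z = -1*(-18834) + 290414692 = 18834 + 290414692 = 290433526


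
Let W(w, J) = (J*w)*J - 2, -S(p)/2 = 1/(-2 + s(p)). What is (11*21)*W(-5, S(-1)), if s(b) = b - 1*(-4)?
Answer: -5082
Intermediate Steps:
s(b) = 4 + b (s(b) = b + 4 = 4 + b)
S(p) = -2/(2 + p) (S(p) = -2/(-2 + (4 + p)) = -2/(2 + p))
W(w, J) = -2 + w*J² (W(w, J) = w*J² - 2 = -2 + w*J²)
(11*21)*W(-5, S(-1)) = (11*21)*(-2 - 5*4/(2 - 1)²) = 231*(-2 - 5*(-2/1)²) = 231*(-2 - 5*(-2*1)²) = 231*(-2 - 5*(-2)²) = 231*(-2 - 5*4) = 231*(-2 - 20) = 231*(-22) = -5082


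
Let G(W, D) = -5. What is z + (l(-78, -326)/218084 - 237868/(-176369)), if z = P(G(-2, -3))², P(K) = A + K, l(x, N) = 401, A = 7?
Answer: 205798956865/38463256996 ≈ 5.3505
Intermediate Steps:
P(K) = 7 + K
z = 4 (z = (7 - 5)² = 2² = 4)
z + (l(-78, -326)/218084 - 237868/(-176369)) = 4 + (401/218084 - 237868/(-176369)) = 4 + (401*(1/218084) - 237868*(-1/176369)) = 4 + (401/218084 + 237868/176369) = 4 + 51945928881/38463256996 = 205798956865/38463256996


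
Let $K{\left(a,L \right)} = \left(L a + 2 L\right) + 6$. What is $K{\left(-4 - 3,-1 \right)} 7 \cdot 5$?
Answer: $385$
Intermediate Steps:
$K{\left(a,L \right)} = 6 + 2 L + L a$ ($K{\left(a,L \right)} = \left(2 L + L a\right) + 6 = 6 + 2 L + L a$)
$K{\left(-4 - 3,-1 \right)} 7 \cdot 5 = \left(6 + 2 \left(-1\right) - \left(-4 - 3\right)\right) 7 \cdot 5 = \left(6 - 2 - -7\right) 7 \cdot 5 = \left(6 - 2 + 7\right) 7 \cdot 5 = 11 \cdot 7 \cdot 5 = 77 \cdot 5 = 385$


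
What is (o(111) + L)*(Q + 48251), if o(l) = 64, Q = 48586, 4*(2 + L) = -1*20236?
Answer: -483894489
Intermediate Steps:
L = -5061 (L = -2 + (-1*20236)/4 = -2 + (1/4)*(-20236) = -2 - 5059 = -5061)
(o(111) + L)*(Q + 48251) = (64 - 5061)*(48586 + 48251) = -4997*96837 = -483894489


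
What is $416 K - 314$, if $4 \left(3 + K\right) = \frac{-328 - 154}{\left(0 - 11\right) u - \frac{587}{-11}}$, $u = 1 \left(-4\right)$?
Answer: $- \frac{2224310}{1071} \approx -2076.9$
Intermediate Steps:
$u = -4$
$K = - \frac{9077}{2142}$ ($K = -3 + \frac{\left(-328 - 154\right) \frac{1}{\left(0 - 11\right) \left(-4\right) - \frac{587}{-11}}}{4} = -3 + \frac{\left(-482\right) \frac{1}{\left(-11\right) \left(-4\right) - - \frac{587}{11}}}{4} = -3 + \frac{\left(-482\right) \frac{1}{44 + \frac{587}{11}}}{4} = -3 + \frac{\left(-482\right) \frac{1}{\frac{1071}{11}}}{4} = -3 + \frac{\left(-482\right) \frac{11}{1071}}{4} = -3 + \frac{1}{4} \left(- \frac{5302}{1071}\right) = -3 - \frac{2651}{2142} = - \frac{9077}{2142} \approx -4.2376$)
$416 K - 314 = 416 \left(- \frac{9077}{2142}\right) - 314 = - \frac{1888016}{1071} - 314 = - \frac{2224310}{1071}$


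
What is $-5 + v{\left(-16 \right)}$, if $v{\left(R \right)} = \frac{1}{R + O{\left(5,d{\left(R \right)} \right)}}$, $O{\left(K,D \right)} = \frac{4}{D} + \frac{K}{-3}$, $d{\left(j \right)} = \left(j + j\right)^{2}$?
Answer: $- \frac{68593}{13565} \approx -5.0566$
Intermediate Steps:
$d{\left(j \right)} = 4 j^{2}$ ($d{\left(j \right)} = \left(2 j\right)^{2} = 4 j^{2}$)
$O{\left(K,D \right)} = \frac{4}{D} - \frac{K}{3}$ ($O{\left(K,D \right)} = \frac{4}{D} + K \left(- \frac{1}{3}\right) = \frac{4}{D} - \frac{K}{3}$)
$v{\left(R \right)} = \frac{1}{- \frac{5}{3} + R + \frac{1}{R^{2}}}$ ($v{\left(R \right)} = \frac{1}{R + \left(\frac{4}{4 R^{2}} - \frac{5}{3}\right)} = \frac{1}{R - \left(\frac{5}{3} - 4 \frac{1}{4 R^{2}}\right)} = \frac{1}{R - \left(\frac{5}{3} - \frac{1}{R^{2}}\right)} = \frac{1}{- \frac{5}{3} + R + \frac{1}{R^{2}}}$)
$-5 + v{\left(-16 \right)} = -5 + \frac{3 \left(-16\right)^{2}}{3 + \left(-16\right)^{2} \left(-5 + 3 \left(-16\right)\right)} = -5 + 3 \cdot 256 \frac{1}{3 + 256 \left(-5 - 48\right)} = -5 + 3 \cdot 256 \frac{1}{3 + 256 \left(-53\right)} = -5 + 3 \cdot 256 \frac{1}{3 - 13568} = -5 + 3 \cdot 256 \frac{1}{-13565} = -5 + 3 \cdot 256 \left(- \frac{1}{13565}\right) = -5 - \frac{768}{13565} = - \frac{68593}{13565}$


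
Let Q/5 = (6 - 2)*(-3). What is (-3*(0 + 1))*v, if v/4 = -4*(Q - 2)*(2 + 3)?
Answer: -14880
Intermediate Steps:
Q = -60 (Q = 5*((6 - 2)*(-3)) = 5*(4*(-3)) = 5*(-12) = -60)
v = 4960 (v = 4*(-4*(-60 - 2)*(2 + 3)) = 4*(-(-248)*5) = 4*(-4*(-310)) = 4*1240 = 4960)
(-3*(0 + 1))*v = -3*(0 + 1)*4960 = -3*1*4960 = -3*4960 = -14880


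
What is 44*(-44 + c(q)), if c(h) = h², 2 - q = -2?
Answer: -1232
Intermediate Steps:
q = 4 (q = 2 - 1*(-2) = 2 + 2 = 4)
44*(-44 + c(q)) = 44*(-44 + 4²) = 44*(-44 + 16) = 44*(-28) = -1232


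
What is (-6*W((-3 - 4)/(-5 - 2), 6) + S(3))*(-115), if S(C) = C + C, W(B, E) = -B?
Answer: -1380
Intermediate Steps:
S(C) = 2*C
(-6*W((-3 - 4)/(-5 - 2), 6) + S(3))*(-115) = (-(-6)*(-3 - 4)/(-5 - 2) + 2*3)*(-115) = (-(-6)*(-7/(-7)) + 6)*(-115) = (-(-6)*(-7*(-⅐)) + 6)*(-115) = (-(-6) + 6)*(-115) = (-6*(-1) + 6)*(-115) = (6 + 6)*(-115) = 12*(-115) = -1380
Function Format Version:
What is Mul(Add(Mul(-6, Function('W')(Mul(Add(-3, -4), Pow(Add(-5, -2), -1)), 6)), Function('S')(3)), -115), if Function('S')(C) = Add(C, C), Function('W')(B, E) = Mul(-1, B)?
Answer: -1380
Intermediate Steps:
Function('S')(C) = Mul(2, C)
Mul(Add(Mul(-6, Function('W')(Mul(Add(-3, -4), Pow(Add(-5, -2), -1)), 6)), Function('S')(3)), -115) = Mul(Add(Mul(-6, Mul(-1, Mul(Add(-3, -4), Pow(Add(-5, -2), -1)))), Mul(2, 3)), -115) = Mul(Add(Mul(-6, Mul(-1, Mul(-7, Pow(-7, -1)))), 6), -115) = Mul(Add(Mul(-6, Mul(-1, Mul(-7, Rational(-1, 7)))), 6), -115) = Mul(Add(Mul(-6, Mul(-1, 1)), 6), -115) = Mul(Add(Mul(-6, -1), 6), -115) = Mul(Add(6, 6), -115) = Mul(12, -115) = -1380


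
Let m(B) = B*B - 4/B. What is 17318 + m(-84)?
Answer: 511855/21 ≈ 24374.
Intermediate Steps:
m(B) = B² - 4/B
17318 + m(-84) = 17318 + (-4 + (-84)³)/(-84) = 17318 - (-4 - 592704)/84 = 17318 - 1/84*(-592708) = 17318 + 148177/21 = 511855/21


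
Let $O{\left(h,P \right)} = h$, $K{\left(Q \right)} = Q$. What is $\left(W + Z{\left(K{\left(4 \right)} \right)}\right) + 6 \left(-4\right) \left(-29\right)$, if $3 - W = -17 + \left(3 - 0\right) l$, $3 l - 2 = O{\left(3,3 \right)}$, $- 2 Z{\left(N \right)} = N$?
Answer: $709$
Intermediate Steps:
$Z{\left(N \right)} = - \frac{N}{2}$
$l = \frac{5}{3}$ ($l = \frac{2}{3} + \frac{1}{3} \cdot 3 = \frac{2}{3} + 1 = \frac{5}{3} \approx 1.6667$)
$W = 15$ ($W = 3 - \left(-17 + \left(3 - 0\right) \frac{5}{3}\right) = 3 - \left(-17 + \left(3 + 0\right) \frac{5}{3}\right) = 3 - \left(-17 + 3 \cdot \frac{5}{3}\right) = 3 - \left(-17 + 5\right) = 3 - -12 = 3 + 12 = 15$)
$\left(W + Z{\left(K{\left(4 \right)} \right)}\right) + 6 \left(-4\right) \left(-29\right) = \left(15 - 2\right) + 6 \left(-4\right) \left(-29\right) = \left(15 - 2\right) - -696 = 13 + 696 = 709$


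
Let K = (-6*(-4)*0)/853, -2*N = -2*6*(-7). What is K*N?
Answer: 0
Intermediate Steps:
N = -42 (N = -(-2*6)*(-7)/2 = -(-6)*(-7) = -1/2*84 = -42)
K = 0 (K = (24*0)*(1/853) = 0*(1/853) = 0)
K*N = 0*(-42) = 0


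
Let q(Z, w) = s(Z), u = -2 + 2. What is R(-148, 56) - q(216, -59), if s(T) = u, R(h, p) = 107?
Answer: 107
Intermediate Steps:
u = 0
s(T) = 0
q(Z, w) = 0
R(-148, 56) - q(216, -59) = 107 - 1*0 = 107 + 0 = 107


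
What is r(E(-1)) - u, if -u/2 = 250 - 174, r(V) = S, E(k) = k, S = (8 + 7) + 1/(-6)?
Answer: 1001/6 ≈ 166.83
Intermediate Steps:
S = 89/6 (S = 15 - 1/6 = 89/6 ≈ 14.833)
r(V) = 89/6
u = -152 (u = -2*(250 - 174) = -2*76 = -152)
r(E(-1)) - u = 89/6 - 1*(-152) = 89/6 + 152 = 1001/6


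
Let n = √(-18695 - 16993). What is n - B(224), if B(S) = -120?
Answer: 120 + 2*I*√8922 ≈ 120.0 + 188.91*I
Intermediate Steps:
n = 2*I*√8922 (n = √(-35688) = 2*I*√8922 ≈ 188.91*I)
n - B(224) = 2*I*√8922 - 1*(-120) = 2*I*√8922 + 120 = 120 + 2*I*√8922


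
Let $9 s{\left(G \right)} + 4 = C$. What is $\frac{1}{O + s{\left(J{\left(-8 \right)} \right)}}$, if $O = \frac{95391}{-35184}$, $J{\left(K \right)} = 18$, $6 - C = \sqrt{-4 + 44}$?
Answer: $- \frac{3081144976}{7057598081} + \frac{275091968 \sqrt{10}}{7057598081} \approx -0.31331$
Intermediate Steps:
$C = 6 - 2 \sqrt{10}$ ($C = 6 - \sqrt{-4 + 44} = 6 - \sqrt{40} = 6 - 2 \sqrt{10} \approx -0.32456$)
$s{\left(G \right)} = \frac{2}{9} - \frac{2 \sqrt{10}}{9}$ ($s{\left(G \right)} = - \frac{4}{9} + \frac{6 - 2 \sqrt{10}}{9} = - \frac{4}{9} + \left(\frac{2}{3} - \frac{2 \sqrt{10}}{9}\right) = \frac{2}{9} - \frac{2 \sqrt{10}}{9}$)
$O = - \frac{31797}{11728}$ ($O = 95391 \left(- \frac{1}{35184}\right) = - \frac{31797}{11728} \approx -2.7112$)
$\frac{1}{O + s{\left(J{\left(-8 \right)} \right)}} = \frac{1}{- \frac{31797}{11728} + \left(\frac{2}{9} - \frac{2 \sqrt{10}}{9}\right)} = \frac{1}{- \frac{262717}{105552} - \frac{2 \sqrt{10}}{9}}$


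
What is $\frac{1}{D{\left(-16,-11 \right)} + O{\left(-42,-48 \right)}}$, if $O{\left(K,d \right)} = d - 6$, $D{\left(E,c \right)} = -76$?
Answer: $- \frac{1}{130} \approx -0.0076923$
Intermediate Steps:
$O{\left(K,d \right)} = -6 + d$
$\frac{1}{D{\left(-16,-11 \right)} + O{\left(-42,-48 \right)}} = \frac{1}{-76 - 54} = \frac{1}{-130} = - \frac{1}{130}$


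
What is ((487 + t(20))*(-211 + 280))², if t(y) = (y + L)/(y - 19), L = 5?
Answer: 1248067584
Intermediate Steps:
t(y) = (5 + y)/(-19 + y) (t(y) = (y + 5)/(y - 19) = (5 + y)/(-19 + y))
((487 + t(20))*(-211 + 280))² = ((487 + (5 + 20)/(-19 + 20))*(-211 + 280))² = ((487 + 25/1)*69)² = ((487 + 1*25)*69)² = ((487 + 25)*69)² = (512*69)² = 35328² = 1248067584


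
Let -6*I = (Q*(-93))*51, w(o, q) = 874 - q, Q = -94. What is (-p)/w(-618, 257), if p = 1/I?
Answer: 1/45847419 ≈ 2.1811e-8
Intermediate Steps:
I = -74307 (I = -(-94*(-93))*51/6 = -1457*51 = -⅙*445842 = -74307)
p = -1/74307 (p = 1/(-74307) = -1/74307 ≈ -1.3458e-5)
(-p)/w(-618, 257) = (-1*(-1/74307))/(874 - 1*257) = 1/(74307*(874 - 257)) = (1/74307)/617 = (1/74307)*(1/617) = 1/45847419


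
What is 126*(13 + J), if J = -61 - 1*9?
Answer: -7182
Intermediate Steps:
J = -70 (J = -61 - 9 = -70)
126*(13 + J) = 126*(13 - 70) = 126*(-57) = -7182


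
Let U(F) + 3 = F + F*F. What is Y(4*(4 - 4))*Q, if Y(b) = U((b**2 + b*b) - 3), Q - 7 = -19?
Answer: -36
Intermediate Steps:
Q = -12 (Q = 7 - 19 = -12)
U(F) = -3 + F + F**2 (U(F) = -3 + (F + F*F) = -3 + (F + F**2) = -3 + F + F**2)
Y(b) = -6 + (-3 + 2*b**2)**2 + 2*b**2 (Y(b) = -3 + ((b**2 + b*b) - 3) + ((b**2 + b*b) - 3)**2 = -3 + ((b**2 + b**2) - 3) + ((b**2 + b**2) - 3)**2 = -3 + (2*b**2 - 3) + (2*b**2 - 3)**2 = -3 + (-3 + 2*b**2) + (-3 + 2*b**2)**2 = -6 + (-3 + 2*b**2)**2 + 2*b**2)
Y(4*(4 - 4))*Q = (3 - 10*16*(4 - 4)**2 + 4*(4*(4 - 4))**4)*(-12) = (3 - 10*(4*0)**2 + 4*(4*0)**4)*(-12) = (3 - 10*0**2 + 4*0**4)*(-12) = (3 - 10*0 + 4*0)*(-12) = (3 + 0 + 0)*(-12) = 3*(-12) = -36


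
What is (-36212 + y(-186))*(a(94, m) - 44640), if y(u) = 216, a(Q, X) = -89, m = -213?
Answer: 1610065084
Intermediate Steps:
(-36212 + y(-186))*(a(94, m) - 44640) = (-36212 + 216)*(-89 - 44640) = -35996*(-44729) = 1610065084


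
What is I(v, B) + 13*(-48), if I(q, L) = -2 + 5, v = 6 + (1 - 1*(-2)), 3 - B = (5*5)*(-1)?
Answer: -621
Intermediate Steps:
B = 28 (B = 3 - 5*5*(-1) = 3 - 25*(-1) = 3 - 1*(-25) = 3 + 25 = 28)
v = 9 (v = 6 + (1 + 2) = 6 + 3 = 9)
I(q, L) = 3
I(v, B) + 13*(-48) = 3 + 13*(-48) = 3 - 624 = -621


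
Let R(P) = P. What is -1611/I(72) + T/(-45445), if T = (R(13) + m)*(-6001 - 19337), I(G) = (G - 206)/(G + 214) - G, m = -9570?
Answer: -2498985720573/470946535 ≈ -5306.3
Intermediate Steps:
I(G) = -G + (-206 + G)/(214 + G) (I(G) = (-206 + G)/(214 + G) - G = -G + (-206 + G)/(214 + G))
T = 242155266 (T = (13 - 9570)*(-6001 - 19337) = -9557*(-25338) = 242155266)
-1611/I(72) + T/(-45445) = -1611*(214 + 72)/(-206 - 1*72² - 213*72) + 242155266/(-45445) = -1611*286/(-206 - 1*5184 - 15336) + 242155266*(-1/45445) = -1611*286/(-206 - 5184 - 15336) - 242155266/45445 = -1611/((1/286)*(-20726)) - 242155266/45445 = -1611/(-10363/143) - 242155266/45445 = -1611*(-143/10363) - 242155266/45445 = 230373/10363 - 242155266/45445 = -2498985720573/470946535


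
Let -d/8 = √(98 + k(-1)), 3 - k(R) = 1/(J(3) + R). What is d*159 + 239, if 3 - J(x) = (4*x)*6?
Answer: 239 - 636*√494970/35 ≈ -12545.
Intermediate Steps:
J(x) = 3 - 24*x (J(x) = 3 - 4*x*6 = 3 - 24*x)
k(R) = 3 - 1/(-69 + R) (k(R) = 3 - 1/((3 - 24*3) + R) = 3 - 1/((3 - 72) + R) = 3 - 1/(-69 + R))
d = -4*√494970/35 (d = -8*√(98 + (-208 + 3*(-1))/(-69 - 1)) = -8*√(98 + (-208 - 3)/(-70)) = -8*√(98 - 1/70*(-211)) = -8*√(98 + 211/70) = -4*√494970/35 ≈ -80.405)
d*159 + 239 = -4*√494970/35*159 + 239 = -636*√494970/35 + 239 = 239 - 636*√494970/35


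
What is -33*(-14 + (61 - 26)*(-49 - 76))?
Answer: 144837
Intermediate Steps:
-33*(-14 + (61 - 26)*(-49 - 76)) = -33*(-14 + 35*(-125)) = -33*(-14 - 4375) = -33*(-4389) = 144837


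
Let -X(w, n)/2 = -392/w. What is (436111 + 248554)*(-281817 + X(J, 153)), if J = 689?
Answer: -132942176036785/689 ≈ -1.9295e+11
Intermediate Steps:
X(w, n) = 784/w (X(w, n) = -(-784)/w = 784/w)
(436111 + 248554)*(-281817 + X(J, 153)) = (436111 + 248554)*(-281817 + 784/689) = 684665*(-281817 + 784*(1/689)) = 684665*(-281817 + 784/689) = 684665*(-194171129/689) = -132942176036785/689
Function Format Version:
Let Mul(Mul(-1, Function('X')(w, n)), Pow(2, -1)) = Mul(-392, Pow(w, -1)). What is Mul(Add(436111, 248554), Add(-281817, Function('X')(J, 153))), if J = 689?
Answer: Rational(-132942176036785, 689) ≈ -1.9295e+11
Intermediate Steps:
Function('X')(w, n) = Mul(784, Pow(w, -1)) (Function('X')(w, n) = Mul(-2, Mul(-392, Pow(w, -1))) = Mul(784, Pow(w, -1)))
Mul(Add(436111, 248554), Add(-281817, Function('X')(J, 153))) = Mul(Add(436111, 248554), Add(-281817, Mul(784, Pow(689, -1)))) = Mul(684665, Add(-281817, Mul(784, Rational(1, 689)))) = Mul(684665, Add(-281817, Rational(784, 689))) = Mul(684665, Rational(-194171129, 689)) = Rational(-132942176036785, 689)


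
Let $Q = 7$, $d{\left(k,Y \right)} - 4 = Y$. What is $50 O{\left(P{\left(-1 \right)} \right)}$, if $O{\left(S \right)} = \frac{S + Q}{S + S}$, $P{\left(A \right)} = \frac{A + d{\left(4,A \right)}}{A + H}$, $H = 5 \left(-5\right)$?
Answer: $-2250$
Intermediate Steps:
$d{\left(k,Y \right)} = 4 + Y$
$H = -25$
$P{\left(A \right)} = \frac{4 + 2 A}{-25 + A}$ ($P{\left(A \right)} = \frac{A + \left(4 + A\right)}{A - 25} = \frac{4 + 2 A}{-25 + A}$)
$O{\left(S \right)} = \frac{7 + S}{2 S}$ ($O{\left(S \right)} = \frac{S + 7}{S + S} = \frac{7 + S}{2 S}$)
$50 O{\left(P{\left(-1 \right)} \right)} = 50 \frac{7 + \frac{2 \left(2 - 1\right)}{-25 - 1}}{2 \frac{2 \left(2 - 1\right)}{-25 - 1}} = 50 \frac{7 + 2 \frac{1}{-26} \cdot 1}{2 \cdot 2 \frac{1}{-26} \cdot 1} = 50 \frac{7 + 2 \left(- \frac{1}{26}\right) 1}{2 \cdot 2 \left(- \frac{1}{26}\right) 1} = 50 \frac{7 - \frac{1}{13}}{2 \left(- \frac{1}{13}\right)} = 50 \cdot \frac{1}{2} \left(-13\right) \frac{90}{13} = 50 \left(-45\right) = -2250$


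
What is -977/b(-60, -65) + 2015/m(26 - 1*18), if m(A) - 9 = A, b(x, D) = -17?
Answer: 176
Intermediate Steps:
m(A) = 9 + A
-977/b(-60, -65) + 2015/m(26 - 1*18) = -977/(-17) + 2015/(9 + (26 - 1*18)) = -977*(-1/17) + 2015/(9 + (26 - 18)) = 977/17 + 2015/(9 + 8) = 977/17 + 2015/17 = 176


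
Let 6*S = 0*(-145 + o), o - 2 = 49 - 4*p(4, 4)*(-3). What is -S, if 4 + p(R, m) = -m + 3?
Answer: 0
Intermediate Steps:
p(R, m) = -1 - m (p(R, m) = -4 + (-m + 3) = -4 + (3 - m) = -1 - m)
o = -9 (o = 2 + (49 - 4*(-1 - 1*4)*(-3)) = 2 + (49 - 4*(-1 - 4)*(-3)) = 2 + (49 - 4*(-5)*(-3)) = 2 + (49 - (-20)*(-3)) = 2 + (49 - 1*60) = 2 + (49 - 60) = 2 - 11 = -9)
S = 0 (S = (0*(-145 - 9))/6 = (0*(-154))/6 = (⅙)*0 = 0)
-S = -1*0 = 0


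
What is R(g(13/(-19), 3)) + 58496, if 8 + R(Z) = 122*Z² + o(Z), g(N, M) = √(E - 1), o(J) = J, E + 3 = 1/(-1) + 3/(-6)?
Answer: 57817 + I*√22/2 ≈ 57817.0 + 2.3452*I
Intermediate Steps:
E = -9/2 (E = -3 + (1/(-1) + 3/(-6)) = -3 + (1*(-1) + 3*(-⅙)) = -3 + (-1 - ½) = -3 - 3/2 = -9/2 ≈ -4.5000)
g(N, M) = I*√22/2 (g(N, M) = √(-9/2 - 1) = √(-11/2) = I*√22/2)
R(Z) = -8 + Z + 122*Z² (R(Z) = -8 + (122*Z² + Z) = -8 + (Z + 122*Z²) = -8 + Z + 122*Z²)
R(g(13/(-19), 3)) + 58496 = (-8 + I*√22/2 + 122*(I*√22/2)²) + 58496 = (-8 + I*√22/2 + 122*(-11/2)) + 58496 = (-8 + I*√22/2 - 671) + 58496 = (-679 + I*√22/2) + 58496 = 57817 + I*√22/2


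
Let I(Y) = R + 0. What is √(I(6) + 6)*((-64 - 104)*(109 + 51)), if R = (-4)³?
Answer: -26880*I*√58 ≈ -2.0471e+5*I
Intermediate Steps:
R = -64
I(Y) = -64 (I(Y) = -64 + 0 = -64)
√(I(6) + 6)*((-64 - 104)*(109 + 51)) = √(-64 + 6)*((-64 - 104)*(109 + 51)) = √(-58)*(-168*160) = (I*√58)*(-26880) = -26880*I*√58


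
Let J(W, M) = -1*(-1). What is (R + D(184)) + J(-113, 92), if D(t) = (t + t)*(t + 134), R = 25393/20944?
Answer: 2450996993/20944 ≈ 1.1703e+5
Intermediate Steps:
R = 25393/20944 (R = 25393*(1/20944) = 25393/20944 ≈ 1.2124)
J(W, M) = 1
D(t) = 2*t*(134 + t) (D(t) = (2*t)*(134 + t) = 2*t*(134 + t))
(R + D(184)) + J(-113, 92) = (25393/20944 + 2*184*(134 + 184)) + 1 = (25393/20944 + 2*184*318) + 1 = (25393/20944 + 117024) + 1 = 2450976049/20944 + 1 = 2450996993/20944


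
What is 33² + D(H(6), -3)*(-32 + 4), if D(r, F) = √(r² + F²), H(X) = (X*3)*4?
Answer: 1089 - 84*√577 ≈ -928.75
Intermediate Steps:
H(X) = 12*X (H(X) = (3*X)*4 = 12*X)
D(r, F) = √(F² + r²)
33² + D(H(6), -3)*(-32 + 4) = 33² + √((-3)² + (12*6)²)*(-32 + 4) = 1089 + √(9 + 72²)*(-28) = 1089 + √(9 + 5184)*(-28) = 1089 + √5193*(-28) = 1089 + (3*√577)*(-28) = 1089 - 84*√577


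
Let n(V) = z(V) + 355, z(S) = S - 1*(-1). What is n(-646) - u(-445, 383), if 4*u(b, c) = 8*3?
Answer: -296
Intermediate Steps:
z(S) = 1 + S (z(S) = S + 1 = 1 + S)
u(b, c) = 6 (u(b, c) = (8*3)/4 = (1/4)*24 = 6)
n(V) = 356 + V (n(V) = (1 + V) + 355 = 356 + V)
n(-646) - u(-445, 383) = (356 - 646) - 1*6 = -290 - 6 = -296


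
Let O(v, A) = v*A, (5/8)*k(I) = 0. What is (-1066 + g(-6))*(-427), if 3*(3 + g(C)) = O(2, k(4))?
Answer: 456463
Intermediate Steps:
k(I) = 0 (k(I) = (8/5)*0 = 0)
O(v, A) = A*v
g(C) = -3 (g(C) = -3 + (0*2)/3 = -3 + (1/3)*0 = -3 + 0 = -3)
(-1066 + g(-6))*(-427) = (-1066 - 3)*(-427) = -1069*(-427) = 456463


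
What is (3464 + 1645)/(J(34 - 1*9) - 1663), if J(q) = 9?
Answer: -5109/1654 ≈ -3.0889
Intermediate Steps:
(3464 + 1645)/(J(34 - 1*9) - 1663) = (3464 + 1645)/(9 - 1663) = 5109/(-1654) = 5109*(-1/1654) = -5109/1654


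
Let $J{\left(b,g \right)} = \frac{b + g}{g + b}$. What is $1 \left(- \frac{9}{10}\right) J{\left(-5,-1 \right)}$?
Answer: $- \frac{9}{10} \approx -0.9$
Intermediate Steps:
$J{\left(b,g \right)} = 1$ ($J{\left(b,g \right)} = \frac{b + g}{b + g} = 1$)
$1 \left(- \frac{9}{10}\right) J{\left(-5,-1 \right)} = 1 \left(- \frac{9}{10}\right) 1 = \left(- \frac{9}{10}\right) 1 = - \frac{9}{10}$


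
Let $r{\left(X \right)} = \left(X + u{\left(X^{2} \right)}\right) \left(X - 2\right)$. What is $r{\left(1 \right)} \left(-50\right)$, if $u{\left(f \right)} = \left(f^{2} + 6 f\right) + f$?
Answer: $450$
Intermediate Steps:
$u{\left(f \right)} = f^{2} + 7 f$
$r{\left(X \right)} = \left(-2 + X\right) \left(X + X^{2} \left(7 + X^{2}\right)\right)$ ($r{\left(X \right)} = \left(X + X^{2} \left(7 + X^{2}\right)\right) \left(X - 2\right) = \left(X + X^{2} \left(7 + X^{2}\right)\right) \left(-2 + X\right) = \left(-2 + X\right) \left(X + X^{2} \left(7 + X^{2}\right)\right)$)
$r{\left(1 \right)} \left(-50\right) = 1 \left(-2 + 1^{4} - 13 - 2 \cdot 1^{3} + 7 \cdot 1^{2}\right) \left(-50\right) = 1 \left(-2 + 1 - 13 - 2 + 7 \cdot 1\right) \left(-50\right) = 1 \left(-2 + 1 - 13 - 2 + 7\right) \left(-50\right) = 1 \left(-9\right) \left(-50\right) = \left(-9\right) \left(-50\right) = 450$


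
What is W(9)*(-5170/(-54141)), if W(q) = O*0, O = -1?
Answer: 0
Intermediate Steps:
W(q) = 0 (W(q) = -1*0 = 0)
W(9)*(-5170/(-54141)) = 0*(-5170/(-54141)) = 0*(-5170*(-1/54141)) = 0*(5170/54141) = 0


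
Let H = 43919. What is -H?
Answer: -43919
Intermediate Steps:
-H = -1*43919 = -43919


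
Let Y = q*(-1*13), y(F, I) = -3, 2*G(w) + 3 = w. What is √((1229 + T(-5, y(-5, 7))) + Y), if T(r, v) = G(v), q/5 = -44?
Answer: 3*√454 ≈ 63.922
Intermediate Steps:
G(w) = -3/2 + w/2
q = -220 (q = 5*(-44) = -220)
T(r, v) = -3/2 + v/2
Y = 2860 (Y = -(-220)*13 = -220*(-13) = 2860)
√((1229 + T(-5, y(-5, 7))) + Y) = √((1229 + (-3/2 + (½)*(-3))) + 2860) = √((1229 + (-3/2 - 3/2)) + 2860) = √((1229 - 3) + 2860) = √(1226 + 2860) = √4086 = 3*√454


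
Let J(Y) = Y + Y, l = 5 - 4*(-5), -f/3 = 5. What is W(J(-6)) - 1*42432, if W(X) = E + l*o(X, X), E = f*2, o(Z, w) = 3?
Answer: -42387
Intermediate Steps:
f = -15 (f = -3*5 = -15)
l = 25 (l = 5 + 20 = 25)
E = -30 (E = -15*2 = -30)
J(Y) = 2*Y
W(X) = 45 (W(X) = -30 + 25*3 = -30 + 75 = 45)
W(J(-6)) - 1*42432 = 45 - 1*42432 = 45 - 42432 = -42387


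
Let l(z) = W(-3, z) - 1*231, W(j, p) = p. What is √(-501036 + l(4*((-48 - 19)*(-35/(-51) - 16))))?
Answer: 29*I*√1537599/51 ≈ 705.1*I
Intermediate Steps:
l(z) = -231 + z (l(z) = z - 1*231 = z - 231 = -231 + z)
√(-501036 + l(4*((-48 - 19)*(-35/(-51) - 16)))) = √(-501036 + (-231 + 4*((-48 - 19)*(-35/(-51) - 16)))) = √(-501036 + (-231 + 4*(-67*(-35*(-1/51) - 16)))) = √(-501036 + (-231 + 4*(-67*(35/51 - 16)))) = √(-501036 + (-231 + 4*(-67*(-781/51)))) = √(-501036 + (-231 + 4*(52327/51))) = √(-501036 + (-231 + 209308/51)) = √(-501036 + 197527/51) = √(-25355309/51) = 29*I*√1537599/51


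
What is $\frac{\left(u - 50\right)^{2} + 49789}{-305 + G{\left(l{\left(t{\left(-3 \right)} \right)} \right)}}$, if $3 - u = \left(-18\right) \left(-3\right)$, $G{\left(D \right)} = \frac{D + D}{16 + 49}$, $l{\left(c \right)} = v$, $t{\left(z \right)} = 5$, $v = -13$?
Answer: $- \frac{299950}{1527} \approx -196.43$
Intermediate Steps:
$l{\left(c \right)} = -13$
$G{\left(D \right)} = \frac{2 D}{65}$
$u = -51$ ($u = 3 - \left(-18\right) \left(-3\right) = 3 - 54 = -51$)
$\frac{\left(u - 50\right)^{2} + 49789}{-305 + G{\left(l{\left(t{\left(-3 \right)} \right)} \right)}} = \frac{\left(-51 - 50\right)^{2} + 49789}{-305 + \frac{2}{65} \left(-13\right)} = \frac{\left(-101\right)^{2} + 49789}{-305 - \frac{2}{5}} = \frac{10201 + 49789}{- \frac{1527}{5}} = 59990 \left(- \frac{5}{1527}\right) = - \frac{299950}{1527}$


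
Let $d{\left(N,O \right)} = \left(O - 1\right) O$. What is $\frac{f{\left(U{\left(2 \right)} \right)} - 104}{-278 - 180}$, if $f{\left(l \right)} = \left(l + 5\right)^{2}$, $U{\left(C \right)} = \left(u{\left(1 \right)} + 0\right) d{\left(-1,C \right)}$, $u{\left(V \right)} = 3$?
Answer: $- \frac{17}{458} \approx -0.037118$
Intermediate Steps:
$d{\left(N,O \right)} = O \left(-1 + O\right)$ ($d{\left(N,O \right)} = \left(-1 + O\right) O = O \left(-1 + O\right)$)
$U{\left(C \right)} = 3 C \left(-1 + C\right)$ ($U{\left(C \right)} = \left(3 + 0\right) C \left(-1 + C\right) = 3 C \left(-1 + C\right)$)
$f{\left(l \right)} = \left(5 + l\right)^{2}$
$\frac{f{\left(U{\left(2 \right)} \right)} - 104}{-278 - 180} = \frac{\left(5 + 3 \cdot 2 \left(-1 + 2\right)\right)^{2} - 104}{-278 - 180} = \frac{\left(5 + 3 \cdot 2 \cdot 1\right)^{2} - 104}{-458} = \left(\left(5 + 6\right)^{2} - 104\right) \left(- \frac{1}{458}\right) = \left(11^{2} - 104\right) \left(- \frac{1}{458}\right) = \left(121 - 104\right) \left(- \frac{1}{458}\right) = 17 \left(- \frac{1}{458}\right) = - \frac{17}{458}$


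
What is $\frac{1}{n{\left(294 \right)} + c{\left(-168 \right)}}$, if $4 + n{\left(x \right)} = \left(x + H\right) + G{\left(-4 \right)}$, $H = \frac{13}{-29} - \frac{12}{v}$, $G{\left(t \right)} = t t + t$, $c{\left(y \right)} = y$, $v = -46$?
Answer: $\frac{667}{89253} \approx 0.0074731$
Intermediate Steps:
$G{\left(t \right)} = t + t^{2}$ ($G{\left(t \right)} = t^{2} + t = t + t^{2}$)
$H = - \frac{125}{667}$ ($H = \frac{13}{-29} - \frac{12}{-46} = 13 \left(- \frac{1}{29}\right) - - \frac{6}{23} = - \frac{13}{29} + \frac{6}{23} = - \frac{125}{667} \approx -0.18741$)
$n{\left(x \right)} = \frac{5211}{667} + x$ ($n{\left(x \right)} = -4 - \left(\frac{125}{667} - x + 4 \left(1 - 4\right)\right) = -4 + \left(\left(- \frac{125}{667} + x\right) - -12\right) = -4 + \left(\left(- \frac{125}{667} + x\right) + 12\right) = -4 + \left(\frac{7879}{667} + x\right) = \frac{5211}{667} + x$)
$\frac{1}{n{\left(294 \right)} + c{\left(-168 \right)}} = \frac{1}{\left(\frac{5211}{667} + 294\right) - 168} = \frac{1}{\frac{201309}{667} - 168} = \frac{1}{\frac{89253}{667}} = \frac{667}{89253}$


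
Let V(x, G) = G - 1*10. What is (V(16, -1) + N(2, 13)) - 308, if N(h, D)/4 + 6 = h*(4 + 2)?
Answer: -295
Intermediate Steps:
V(x, G) = -10 + G (V(x, G) = G - 10 = -10 + G)
N(h, D) = -24 + 24*h (N(h, D) = -24 + 4*(h*(4 + 2)) = -24 + 4*(h*6) = -24 + 4*(6*h) = -24 + 24*h)
(V(16, -1) + N(2, 13)) - 308 = ((-10 - 1) + (-24 + 24*2)) - 308 = (-11 + (-24 + 48)) - 308 = (-11 + 24) - 308 = 13 - 308 = -295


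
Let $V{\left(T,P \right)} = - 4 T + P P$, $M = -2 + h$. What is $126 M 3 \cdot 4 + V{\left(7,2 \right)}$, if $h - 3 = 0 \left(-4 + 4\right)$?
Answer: $1488$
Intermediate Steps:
$h = 3$ ($h = 3 + 0 \left(-4 + 4\right) = 3 + 0 \cdot 0 = 3 + 0 = 3$)
$M = 1$ ($M = -2 + 3 = 1$)
$V{\left(T,P \right)} = P^{2} - 4 T$ ($V{\left(T,P \right)} = - 4 T + P^{2} = P^{2} - 4 T$)
$126 M 3 \cdot 4 + V{\left(7,2 \right)} = 126 \cdot 1 \cdot 3 \cdot 4 + \left(2^{2} - 28\right) = 126 \cdot 3 \cdot 4 + \left(4 - 28\right) = 126 \cdot 12 - 24 = 1512 - 24 = 1488$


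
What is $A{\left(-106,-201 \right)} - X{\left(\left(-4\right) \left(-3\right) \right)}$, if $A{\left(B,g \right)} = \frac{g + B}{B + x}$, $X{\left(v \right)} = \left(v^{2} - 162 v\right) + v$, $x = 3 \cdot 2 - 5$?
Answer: $\frac{188047}{105} \approx 1790.9$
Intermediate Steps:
$x = 1$ ($x = 6 - 5 = 1$)
$X{\left(v \right)} = v^{2} - 161 v$
$A{\left(B,g \right)} = \frac{B + g}{1 + B}$ ($A{\left(B,g \right)} = \frac{g + B}{B + 1} = \frac{B + g}{1 + B}$)
$A{\left(-106,-201 \right)} - X{\left(\left(-4\right) \left(-3\right) \right)} = \frac{-106 - 201}{1 - 106} - \left(-4\right) \left(-3\right) \left(-161 - -12\right) = \frac{1}{-105} \left(-307\right) - 12 \left(-161 + 12\right) = \left(- \frac{1}{105}\right) \left(-307\right) - 12 \left(-149\right) = \frac{307}{105} - -1788 = \frac{307}{105} + 1788 = \frac{188047}{105}$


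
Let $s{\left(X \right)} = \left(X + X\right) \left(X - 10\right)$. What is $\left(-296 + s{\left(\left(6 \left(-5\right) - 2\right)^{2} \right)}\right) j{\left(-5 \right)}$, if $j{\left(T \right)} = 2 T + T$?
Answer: $-31145640$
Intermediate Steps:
$j{\left(T \right)} = 3 T$
$s{\left(X \right)} = 2 X \left(-10 + X\right)$
$\left(-296 + s{\left(\left(6 \left(-5\right) - 2\right)^{2} \right)}\right) j{\left(-5 \right)} = \left(-296 + 2 \left(6 \left(-5\right) - 2\right)^{2} \left(-10 + \left(6 \left(-5\right) - 2\right)^{2}\right)\right) 3 \left(-5\right) = \left(-296 + 2 \left(-30 - 2\right)^{2} \left(-10 + \left(-30 - 2\right)^{2}\right)\right) \left(-15\right) = \left(-296 + 2 \left(-32\right)^{2} \left(-10 + \left(-32\right)^{2}\right)\right) \left(-15\right) = \left(-296 + 2 \cdot 1024 \left(-10 + 1024\right)\right) \left(-15\right) = \left(-296 + 2 \cdot 1024 \cdot 1014\right) \left(-15\right) = \left(-296 + 2076672\right) \left(-15\right) = 2076376 \left(-15\right) = -31145640$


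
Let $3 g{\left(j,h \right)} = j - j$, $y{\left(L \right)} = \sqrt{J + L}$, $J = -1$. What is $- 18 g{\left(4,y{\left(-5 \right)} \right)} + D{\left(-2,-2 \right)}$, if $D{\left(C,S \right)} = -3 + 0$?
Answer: $-3$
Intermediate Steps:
$y{\left(L \right)} = \sqrt{-1 + L}$
$g{\left(j,h \right)} = 0$ ($g{\left(j,h \right)} = \frac{j - j}{3} = \frac{1}{3} \cdot 0 = 0$)
$D{\left(C,S \right)} = -3$
$- 18 g{\left(4,y{\left(-5 \right)} \right)} + D{\left(-2,-2 \right)} = \left(-18\right) 0 - 3 = 0 - 3 = -3$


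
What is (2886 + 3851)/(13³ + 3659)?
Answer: 6737/5856 ≈ 1.1504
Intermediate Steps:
(2886 + 3851)/(13³ + 3659) = 6737/(2197 + 3659) = 6737/5856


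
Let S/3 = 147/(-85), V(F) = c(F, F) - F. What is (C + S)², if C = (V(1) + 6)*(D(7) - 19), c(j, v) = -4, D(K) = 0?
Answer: 4227136/7225 ≈ 585.07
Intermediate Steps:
V(F) = -4 - F
S = -441/85 (S = 3*(147/(-85)) = 3*(147*(-1/85)) = 3*(-147/85) = -441/85 ≈ -5.1882)
C = -19 (C = ((-4 - 1*1) + 6)*(0 - 19) = ((-4 - 1) + 6)*(-19) = (-5 + 6)*(-19) = 1*(-19) = -19)
(C + S)² = (-19 - 441/85)² = (-2056/85)² = 4227136/7225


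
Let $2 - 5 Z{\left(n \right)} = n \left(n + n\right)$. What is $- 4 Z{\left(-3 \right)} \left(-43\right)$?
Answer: $- \frac{2752}{5} \approx -550.4$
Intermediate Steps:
$Z{\left(n \right)} = \frac{2}{5} - \frac{2 n^{2}}{5}$ ($Z{\left(n \right)} = \frac{2}{5} - \frac{n \left(n + n\right)}{5} = \frac{2}{5} - \frac{n 2 n}{5} = \frac{2}{5} - \frac{2 n^{2}}{5}$)
$- 4 Z{\left(-3 \right)} \left(-43\right) = - 4 \left(\frac{2}{5} - \frac{2 \left(-3\right)^{2}}{5}\right) \left(-43\right) = - 4 \left(\frac{2}{5} - \frac{18}{5}\right) \left(-43\right) = \left(-4\right) \left(- \frac{16}{5}\right) \left(-43\right) = \frac{64}{5} \left(-43\right) = - \frac{2752}{5}$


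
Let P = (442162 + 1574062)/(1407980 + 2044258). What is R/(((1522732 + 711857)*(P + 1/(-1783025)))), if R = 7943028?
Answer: 8148787718654888100/1338881687904687703 ≈ 6.0863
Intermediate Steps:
P = 1008112/1726119 (P = 2016224/3452238 = 2016224*(1/3452238) = 1008112/1726119 ≈ 0.58403)
R/(((1522732 + 711857)*(P + 1/(-1783025)))) = 7943028/(((1522732 + 711857)*(1008112/1726119 + 1/(-1783025)))) = 7943028/((2234589*(1008112/1726119 - 1/1783025))) = 7943028/((2234589*(1797487172681/3077713329975))) = 7943028/(1338881687904687703/1025904443325) = 7943028*(1025904443325/1338881687904687703) = 8148787718654888100/1338881687904687703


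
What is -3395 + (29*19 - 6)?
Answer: -2850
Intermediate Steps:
-3395 + (29*19 - 6) = -3395 + (551 - 6) = -3395 + 545 = -2850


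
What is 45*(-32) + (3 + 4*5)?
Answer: -1417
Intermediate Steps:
45*(-32) + (3 + 4*5) = -1440 + (3 + 20) = -1440 + 23 = -1417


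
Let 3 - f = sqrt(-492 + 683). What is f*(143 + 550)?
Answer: 2079 - 693*sqrt(191) ≈ -7498.5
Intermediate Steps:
f = 3 - sqrt(191) (f = 3 - sqrt(-492 + 683) = 3 - sqrt(191) ≈ -10.820)
f*(143 + 550) = (3 - sqrt(191))*(143 + 550) = (3 - sqrt(191))*693 = 2079 - 693*sqrt(191)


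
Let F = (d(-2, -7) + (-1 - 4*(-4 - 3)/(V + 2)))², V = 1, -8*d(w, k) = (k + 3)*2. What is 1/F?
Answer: 9/784 ≈ 0.011480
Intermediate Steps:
d(w, k) = -¾ - k/4 (d(w, k) = -(k + 3)*2/8 = -(3 + k)*2/8 = -(6 + 2*k)/8 = -¾ - k/4)
F = 784/9 (F = ((-¾ - ¼*(-7)) + (-1 - 4*(-4 - 3)/(1 + 2)))² = ((-¾ + 7/4) + (-1 - (-28)/3))² = (1 + (-1 - (-28)/3))² = (1 + (-1 - 4*(-7/3)))² = (1 + (-1 + 28/3))² = (1 + 25/3)² = (28/3)² = 784/9 ≈ 87.111)
1/F = 1/(784/9) = 9/784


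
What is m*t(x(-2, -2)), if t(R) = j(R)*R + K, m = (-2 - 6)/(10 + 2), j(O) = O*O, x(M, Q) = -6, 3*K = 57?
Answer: 394/3 ≈ 131.33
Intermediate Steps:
K = 19 (K = (⅓)*57 = 19)
j(O) = O²
m = -⅔ (m = -8/12 = -8*1/12 = -⅔ ≈ -0.66667)
t(R) = 19 + R³ (t(R) = R²*R + 19 = R³ + 19 = 19 + R³)
m*t(x(-2, -2)) = -2*(19 + (-6)³)/3 = -2*(19 - 216)/3 = -⅔*(-197) = 394/3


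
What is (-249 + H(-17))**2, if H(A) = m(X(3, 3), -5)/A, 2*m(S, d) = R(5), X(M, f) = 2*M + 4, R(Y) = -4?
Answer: 17901361/289 ≈ 61942.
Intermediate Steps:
X(M, f) = 4 + 2*M
m(S, d) = -2 (m(S, d) = (1/2)*(-4) = -2)
H(A) = -2/A
(-249 + H(-17))**2 = (-249 - 2/(-17))**2 = (-249 - 2*(-1/17))**2 = (-249 + 2/17)**2 = (-4231/17)**2 = 17901361/289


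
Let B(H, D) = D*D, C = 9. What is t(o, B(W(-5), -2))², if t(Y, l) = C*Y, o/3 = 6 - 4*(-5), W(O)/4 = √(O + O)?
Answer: 492804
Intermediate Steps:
W(O) = 4*√2*√O (W(O) = 4*√(O + O) = 4*√(2*O) = 4*(√2*√O) = 4*√2*√O)
B(H, D) = D²
o = 78 (o = 3*(6 - 4*(-5)) = 3*(6 + 20) = 3*26 = 78)
t(Y, l) = 9*Y
t(o, B(W(-5), -2))² = (9*78)² = 702² = 492804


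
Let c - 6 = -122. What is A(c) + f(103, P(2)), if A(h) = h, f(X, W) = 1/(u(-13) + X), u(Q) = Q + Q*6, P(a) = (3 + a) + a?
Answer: -1391/12 ≈ -115.92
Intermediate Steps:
P(a) = 3 + 2*a
u(Q) = 7*Q (u(Q) = Q + 6*Q = 7*Q)
f(X, W) = 1/(-91 + X) (f(X, W) = 1/(7*(-13) + X) = 1/(-91 + X))
c = -116 (c = 6 - 122 = -116)
A(c) + f(103, P(2)) = -116 + 1/(-91 + 103) = -116 + 1/12 = -1391/12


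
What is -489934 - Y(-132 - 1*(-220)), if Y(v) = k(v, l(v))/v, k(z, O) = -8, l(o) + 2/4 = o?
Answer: -5389273/11 ≈ -4.8993e+5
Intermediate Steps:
l(o) = -½ + o
Y(v) = -8/v
-489934 - Y(-132 - 1*(-220)) = -489934 - (-8)/(-132 - 1*(-220)) = -489934 - (-8)/(-132 + 220) = -489934 - (-8)/88 = -489934 - 1*(-1/11) = -489934 + 1/11 = -5389273/11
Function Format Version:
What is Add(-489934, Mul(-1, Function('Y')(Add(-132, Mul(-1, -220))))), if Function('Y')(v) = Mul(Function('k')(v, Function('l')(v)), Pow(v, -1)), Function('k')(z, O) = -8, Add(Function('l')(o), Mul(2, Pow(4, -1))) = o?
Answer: Rational(-5389273, 11) ≈ -4.8993e+5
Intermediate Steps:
Function('l')(o) = Add(Rational(-1, 2), o)
Function('Y')(v) = Mul(-8, Pow(v, -1))
Add(-489934, Mul(-1, Function('Y')(Add(-132, Mul(-1, -220))))) = Add(-489934, Mul(-1, Mul(-8, Pow(Add(-132, Mul(-1, -220)), -1)))) = Add(-489934, Mul(-1, Mul(-8, Pow(Add(-132, 220), -1)))) = Add(-489934, Mul(-1, Mul(-8, Pow(88, -1)))) = Add(-489934, Mul(-1, Mul(-8, Rational(1, 88)))) = Add(-489934, Mul(-1, Rational(-1, 11))) = Add(-489934, Rational(1, 11)) = Rational(-5389273, 11)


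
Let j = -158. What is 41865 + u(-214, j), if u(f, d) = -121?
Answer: 41744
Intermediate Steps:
41865 + u(-214, j) = 41865 - 121 = 41744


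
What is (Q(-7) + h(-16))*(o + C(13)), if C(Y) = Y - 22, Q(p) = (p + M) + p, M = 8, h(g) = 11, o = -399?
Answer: -2040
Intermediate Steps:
Q(p) = 8 + 2*p (Q(p) = (p + 8) + p = (8 + p) + p = 8 + 2*p)
C(Y) = -22 + Y
(Q(-7) + h(-16))*(o + C(13)) = ((8 + 2*(-7)) + 11)*(-399 + (-22 + 13)) = ((8 - 14) + 11)*(-399 - 9) = (-6 + 11)*(-408) = 5*(-408) = -2040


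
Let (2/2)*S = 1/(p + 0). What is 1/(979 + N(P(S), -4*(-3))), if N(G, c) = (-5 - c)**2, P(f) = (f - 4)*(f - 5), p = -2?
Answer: 1/1268 ≈ 0.00078864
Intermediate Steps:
S = -1/2 (S = 1/(-2 + 0) = 1/(-2) = -1/2 ≈ -0.50000)
P(f) = (-5 + f)*(-4 + f) (P(f) = (-4 + f)*(-5 + f) = (-5 + f)*(-4 + f))
1/(979 + N(P(S), -4*(-3))) = 1/(979 + (5 - 4*(-3))**2) = 1/(979 + (5 + 12)**2) = 1/(979 + 17**2) = 1/(979 + 289) = 1/1268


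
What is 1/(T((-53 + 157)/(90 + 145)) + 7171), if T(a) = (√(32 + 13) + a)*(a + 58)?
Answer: 21949000137475/157495216447565221 - 534714405750*√5/157495216447565221 ≈ 0.00013177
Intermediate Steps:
T(a) = (58 + a)*(a + 3*√5) (T(a) = (√45 + a)*(58 + a) = (3*√5 + a)*(58 + a) = (a + 3*√5)*(58 + a) = (58 + a)*(a + 3*√5))
1/(T((-53 + 157)/(90 + 145)) + 7171) = 1/((((-53 + 157)/(90 + 145))² + 58*((-53 + 157)/(90 + 145)) + 174*√5 + 3*((-53 + 157)/(90 + 145))*√5) + 7171) = 1/(((104/235)² + 58*(104/235) + 174*√5 + 3*(104/235)*√5) + 7171) = 1/((10816/55225 + 6032/235 + 174*√5 + 312*√5/235) + 7171) = 1/((1428336/55225 + 41202*√5/235) + 7171) = 1/(397446811/55225 + 41202*√5/235)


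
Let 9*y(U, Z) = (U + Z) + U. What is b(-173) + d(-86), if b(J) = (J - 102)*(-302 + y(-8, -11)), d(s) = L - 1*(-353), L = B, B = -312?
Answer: 83916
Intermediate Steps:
L = -312
y(U, Z) = Z/9 + 2*U/9 (y(U, Z) = ((U + Z) + U)/9 = (Z + 2*U)/9 = Z/9 + 2*U/9)
d(s) = 41 (d(s) = -312 - 1*(-353) = -312 + 353 = 41)
b(J) = 31110 - 305*J (b(J) = (J - 102)*(-302 + ((1/9)*(-11) + (2/9)*(-8))) = (-102 + J)*(-302 + (-11/9 - 16/9)) = (-102 + J)*(-302 - 3) = (-102 + J)*(-305) = 31110 - 305*J)
b(-173) + d(-86) = (31110 - 305*(-173)) + 41 = (31110 + 52765) + 41 = 83875 + 41 = 83916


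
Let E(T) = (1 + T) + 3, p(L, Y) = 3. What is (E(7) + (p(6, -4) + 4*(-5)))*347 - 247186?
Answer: -249268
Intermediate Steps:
E(T) = 4 + T
(E(7) + (p(6, -4) + 4*(-5)))*347 - 247186 = ((4 + 7) + (3 + 4*(-5)))*347 - 247186 = (11 + (3 - 20))*347 - 247186 = (11 - 17)*347 - 247186 = -6*347 - 247186 = -2082 - 247186 = -249268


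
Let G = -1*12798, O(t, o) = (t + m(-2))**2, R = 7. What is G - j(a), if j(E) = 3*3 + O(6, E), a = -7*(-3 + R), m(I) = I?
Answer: -12823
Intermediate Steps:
O(t, o) = (-2 + t)**2 (O(t, o) = (t - 2)**2 = (-2 + t)**2)
a = -28 (a = -7*(-3 + 7) = -7*4 = -28)
G = -12798
j(E) = 25 (j(E) = 3*3 + (-2 + 6)**2 = 9 + 4**2 = 9 + 16 = 25)
G - j(a) = -12798 - 1*25 = -12798 - 25 = -12823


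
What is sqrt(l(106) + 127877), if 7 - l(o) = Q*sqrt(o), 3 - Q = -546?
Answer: sqrt(127884 - 549*sqrt(106)) ≈ 349.62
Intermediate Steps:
Q = 549 (Q = 3 - 1*(-546) = 3 + 546 = 549)
l(o) = 7 - 549*sqrt(o)
sqrt(l(106) + 127877) = sqrt((7 - 549*sqrt(106)) + 127877) = sqrt(127884 - 549*sqrt(106))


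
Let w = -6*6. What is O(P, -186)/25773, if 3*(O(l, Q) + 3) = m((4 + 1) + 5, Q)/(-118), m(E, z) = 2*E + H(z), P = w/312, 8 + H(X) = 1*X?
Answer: -148/1520607 ≈ -9.7329e-5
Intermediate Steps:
w = -36
H(X) = -8 + X (H(X) = -8 + 1*X = -8 + X)
P = -3/26 (P = -36/312 = -36*1/312 = -3/26 ≈ -0.11538)
m(E, z) = -8 + z + 2*E (m(E, z) = 2*E + (-8 + z) = -8 + z + 2*E)
O(l, Q) = -179/59 - Q/354 (O(l, Q) = -3 + ((-8 + Q + 2*((4 + 1) + 5))/(-118))/3 = -3 + ((-8 + Q + 2*(5 + 5))*(-1/118))/3 = -3 + ((-8 + Q + 2*10)*(-1/118))/3 = -3 + ((-8 + Q + 20)*(-1/118))/3 = -3 + ((12 + Q)*(-1/118))/3 = -3 + (-6/59 - Q/118)/3 = -3 + (-2/59 - Q/354) = -179/59 - Q/354)
O(P, -186)/25773 = (-179/59 - 1/354*(-186))/25773 = (-179/59 + 31/59)*(1/25773) = -148/59*1/25773 = -148/1520607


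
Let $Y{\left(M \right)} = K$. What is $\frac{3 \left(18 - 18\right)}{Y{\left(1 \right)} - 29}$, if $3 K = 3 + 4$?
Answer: $0$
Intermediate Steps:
$K = \frac{7}{3}$ ($K = \frac{3 + 4}{3} = \frac{1}{3} \cdot 7 = \frac{7}{3} \approx 2.3333$)
$Y{\left(M \right)} = \frac{7}{3}$
$\frac{3 \left(18 - 18\right)}{Y{\left(1 \right)} - 29} = \frac{3 \left(18 - 18\right)}{\frac{7}{3} - 29} = \frac{3 \cdot 0}{- \frac{80}{3}} = \left(- \frac{3}{80}\right) 0 = 0$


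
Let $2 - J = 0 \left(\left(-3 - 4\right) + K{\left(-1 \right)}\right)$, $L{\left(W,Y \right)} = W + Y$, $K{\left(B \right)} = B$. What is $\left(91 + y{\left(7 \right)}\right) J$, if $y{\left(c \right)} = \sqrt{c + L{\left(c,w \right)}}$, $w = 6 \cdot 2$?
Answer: $182 + 2 \sqrt{26} \approx 192.2$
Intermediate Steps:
$w = 12$
$J = 2$ ($J = 2 - 0 \left(\left(-3 - 4\right) - 1\right) = 2 - 0 \left(-7 - 1\right) = 2 - 0 \left(-8\right) = 2 - 0 = 2 + 0 = 2$)
$y{\left(c \right)} = \sqrt{12 + 2 c}$ ($y{\left(c \right)} = \sqrt{c + \left(c + 12\right)} = \sqrt{c + \left(12 + c\right)} = \sqrt{12 + 2 c}$)
$\left(91 + y{\left(7 \right)}\right) J = \left(91 + \sqrt{12 + 2 \cdot 7}\right) 2 = \left(91 + \sqrt{12 + 14}\right) 2 = \left(91 + \sqrt{26}\right) 2 = 182 + 2 \sqrt{26}$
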